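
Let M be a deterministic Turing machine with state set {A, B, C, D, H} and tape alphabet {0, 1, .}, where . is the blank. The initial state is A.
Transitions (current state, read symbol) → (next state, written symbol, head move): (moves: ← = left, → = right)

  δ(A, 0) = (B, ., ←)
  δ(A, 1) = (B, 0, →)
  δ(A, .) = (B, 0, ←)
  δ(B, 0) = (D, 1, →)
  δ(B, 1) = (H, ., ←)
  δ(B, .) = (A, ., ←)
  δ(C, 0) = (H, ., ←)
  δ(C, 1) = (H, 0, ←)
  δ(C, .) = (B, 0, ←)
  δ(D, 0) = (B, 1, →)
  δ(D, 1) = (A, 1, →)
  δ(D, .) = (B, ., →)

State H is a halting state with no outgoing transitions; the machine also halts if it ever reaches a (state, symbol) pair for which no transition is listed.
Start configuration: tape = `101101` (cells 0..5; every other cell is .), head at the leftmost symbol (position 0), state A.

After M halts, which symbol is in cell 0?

0

state=A head=0 tape=[1]01101.   (A,1)→(B,0,→)
state=B head=1 tape=0[0]1101.   (B,0)→(D,1,→)
state=D head=2 tape=01[1]101.   (D,1)→(A,1,→)
state=A head=3 tape=011[1]01.   (A,1)→(B,0,→)
state=B head=4 tape=0110[0]1.   (B,0)→(D,1,→)
state=D head=5 tape=01101[1].   (D,1)→(A,1,→)
state=A head=6 tape=011011[.]   (A,.)→(B,0,←)
state=B head=5 tape=01101[1]0   (B,1)→(H,.,←)
state=H head=4 tape=0110[1].0
Cell 0 holds 0 when M halts.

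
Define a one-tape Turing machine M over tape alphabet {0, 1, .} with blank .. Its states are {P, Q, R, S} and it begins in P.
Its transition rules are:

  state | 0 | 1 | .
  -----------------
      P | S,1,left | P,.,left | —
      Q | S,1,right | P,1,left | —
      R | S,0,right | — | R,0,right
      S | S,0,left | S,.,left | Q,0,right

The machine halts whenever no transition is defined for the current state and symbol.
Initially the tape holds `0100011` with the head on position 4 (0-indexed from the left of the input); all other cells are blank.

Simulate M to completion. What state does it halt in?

Q

P | ...0100[0]11   read 0 → write 1, move left, go to S
S | ...010[0]111   read 0 → write 0, move left, go to S
S | ...01[0]0111   read 0 → write 0, move left, go to S
S | ...0[1]00111   read 1 → write ., move left, go to S
S | ...[0].00111   read 0 → write 0, move left, go to S
S | ..[.]0.00111   read . → write 0, move right, go to Q
Q | ..0[0].00111   read 0 → write 1, move right, go to S
S | ..01[.]00111   read . → write 0, move right, go to Q
Q | ..010[0]0111   read 0 → write 1, move right, go to S
S | ..0101[0]111   read 0 → write 0, move left, go to S
S | ..010[1]0111   read 1 → write ., move left, go to S
S | ..01[0].0111   read 0 → write 0, move left, go to S
S | ..0[1]0.0111   read 1 → write ., move left, go to S
S | ..[0].0.0111   read 0 → write 0, move left, go to S
S | .[.]0.0.0111   read . → write 0, move right, go to Q
Q | .0[0].0.0111   read 0 → write 1, move right, go to S
S | .01[.]0.0111   read . → write 0, move right, go to Q
Q | .010[0].0111   read 0 → write 1, move right, go to S
S | .0101[.]0111   read . → write 0, move right, go to Q
Q | .01010[0]111   read 0 → write 1, move right, go to S
S | .010101[1]11   read 1 → write ., move left, go to S
S | .01010[1].11   read 1 → write ., move left, go to S
S | .0101[0]..11   read 0 → write 0, move left, go to S
S | .010[1]0..11   read 1 → write ., move left, go to S
S | .01[0].0..11   read 0 → write 0, move left, go to S
S | .0[1]0.0..11   read 1 → write ., move left, go to S
S | .[0].0.0..11   read 0 → write 0, move left, go to S
S | [.]0.0.0..11   read . → write 0, move right, go to Q
Q | 0[0].0.0..11   read 0 → write 1, move right, go to S
S | 01[.]0.0..11   read . → write 0, move right, go to Q
Q | 010[0].0..11   read 0 → write 1, move right, go to S
S | 0101[.]0..11   read . → write 0, move right, go to Q
Q | 01010[0]..11   read 0 → write 1, move right, go to S
S | 010101[.].11   read . → write 0, move right, go to Q
Q | 0101010[.]11
No transition is defined for (Q, .); M halts in state Q.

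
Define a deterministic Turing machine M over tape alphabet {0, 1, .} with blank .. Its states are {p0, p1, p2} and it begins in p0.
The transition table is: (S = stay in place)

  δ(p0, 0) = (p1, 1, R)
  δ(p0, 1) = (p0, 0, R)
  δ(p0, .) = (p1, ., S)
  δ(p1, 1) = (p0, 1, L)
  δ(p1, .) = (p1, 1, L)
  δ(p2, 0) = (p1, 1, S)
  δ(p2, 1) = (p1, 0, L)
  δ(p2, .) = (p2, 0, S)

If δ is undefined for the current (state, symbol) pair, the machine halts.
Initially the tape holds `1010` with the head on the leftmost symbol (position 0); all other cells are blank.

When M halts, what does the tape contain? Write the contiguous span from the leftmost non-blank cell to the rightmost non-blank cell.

000001

state=p0 head=0 tape=[1]010..   (p0,1)→(p0,0,R)
state=p0 head=1 tape=0[0]10..   (p0,0)→(p1,1,R)
state=p1 head=2 tape=01[1]0..   (p1,1)→(p0,1,L)
state=p0 head=1 tape=0[1]10..   (p0,1)→(p0,0,R)
state=p0 head=2 tape=00[1]0..   (p0,1)→(p0,0,R)
state=p0 head=3 tape=000[0]..   (p0,0)→(p1,1,R)
state=p1 head=4 tape=0001[.].   (p1,.)→(p1,1,L)
state=p1 head=3 tape=000[1]1.   (p1,1)→(p0,1,L)
state=p0 head=2 tape=00[0]11.   (p0,0)→(p1,1,R)
state=p1 head=3 tape=001[1]1.   (p1,1)→(p0,1,L)
state=p0 head=2 tape=00[1]11.   (p0,1)→(p0,0,R)
state=p0 head=3 tape=000[1]1.   (p0,1)→(p0,0,R)
state=p0 head=4 tape=0000[1].   (p0,1)→(p0,0,R)
state=p0 head=5 tape=00000[.]   (p0,.)→(p1,.,S)
state=p1 head=5 tape=00000[.]   (p1,.)→(p1,1,L)
state=p1 head=4 tape=0000[0]1
The non-blank tape span at halt is 000001.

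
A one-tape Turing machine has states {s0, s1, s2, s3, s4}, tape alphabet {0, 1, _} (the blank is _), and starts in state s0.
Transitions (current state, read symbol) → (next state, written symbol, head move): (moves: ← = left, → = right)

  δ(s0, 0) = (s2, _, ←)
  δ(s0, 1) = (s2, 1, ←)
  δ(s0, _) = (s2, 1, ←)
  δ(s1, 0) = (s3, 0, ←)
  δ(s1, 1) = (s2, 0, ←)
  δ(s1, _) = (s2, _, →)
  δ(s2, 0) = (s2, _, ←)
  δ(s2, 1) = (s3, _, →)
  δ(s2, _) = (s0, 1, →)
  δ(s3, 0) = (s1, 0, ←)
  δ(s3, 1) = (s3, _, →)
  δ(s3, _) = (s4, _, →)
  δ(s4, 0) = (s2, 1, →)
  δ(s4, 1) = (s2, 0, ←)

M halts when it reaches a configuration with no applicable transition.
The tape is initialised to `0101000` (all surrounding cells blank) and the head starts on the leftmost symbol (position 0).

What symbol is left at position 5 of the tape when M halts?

_

state=s0 head=0 tape=_[0]101000__   (s0,0)→(s2,_,←)
state=s2 head=-1 tape=[_]_101000__   (s2,_)→(s0,1,→)
state=s0 head=0 tape=1[_]101000__   (s0,_)→(s2,1,←)
state=s2 head=-1 tape=[1]1101000__   (s2,1)→(s3,_,→)
state=s3 head=0 tape=_[1]101000__   (s3,1)→(s3,_,→)
state=s3 head=1 tape=__[1]01000__   (s3,1)→(s3,_,→)
state=s3 head=2 tape=___[0]1000__   (s3,0)→(s1,0,←)
state=s1 head=1 tape=__[_]01000__   (s1,_)→(s2,_,→)
state=s2 head=2 tape=___[0]1000__   (s2,0)→(s2,_,←)
state=s2 head=1 tape=__[_]_1000__   (s2,_)→(s0,1,→)
state=s0 head=2 tape=__1[_]1000__   (s0,_)→(s2,1,←)
state=s2 head=1 tape=__[1]11000__   (s2,1)→(s3,_,→)
state=s3 head=2 tape=___[1]1000__   (s3,1)→(s3,_,→)
state=s3 head=3 tape=____[1]000__   (s3,1)→(s3,_,→)
state=s3 head=4 tape=_____[0]00__   (s3,0)→(s1,0,←)
state=s1 head=3 tape=____[_]000__   (s1,_)→(s2,_,→)
state=s2 head=4 tape=_____[0]00__   (s2,0)→(s2,_,←)
state=s2 head=3 tape=____[_]_00__   (s2,_)→(s0,1,→)
state=s0 head=4 tape=____1[_]00__   (s0,_)→(s2,1,←)
state=s2 head=3 tape=____[1]100__   (s2,1)→(s3,_,→)
state=s3 head=4 tape=_____[1]00__   (s3,1)→(s3,_,→)
state=s3 head=5 tape=______[0]0__   (s3,0)→(s1,0,←)
state=s1 head=4 tape=_____[_]00__   (s1,_)→(s2,_,→)
state=s2 head=5 tape=______[0]0__   (s2,0)→(s2,_,←)
state=s2 head=4 tape=_____[_]_0__   (s2,_)→(s0,1,→)
state=s0 head=5 tape=_____1[_]0__   (s0,_)→(s2,1,←)
state=s2 head=4 tape=_____[1]10__   (s2,1)→(s3,_,→)
state=s3 head=5 tape=______[1]0__   (s3,1)→(s3,_,→)
state=s3 head=6 tape=_______[0]__   (s3,0)→(s1,0,←)
state=s1 head=5 tape=______[_]0__   (s1,_)→(s2,_,→)
state=s2 head=6 tape=_______[0]__   (s2,0)→(s2,_,←)
state=s2 head=5 tape=______[_]___   (s2,_)→(s0,1,→)
state=s0 head=6 tape=______1[_]__   (s0,_)→(s2,1,←)
state=s2 head=5 tape=______[1]1__   (s2,1)→(s3,_,→)
state=s3 head=6 tape=_______[1]__   (s3,1)→(s3,_,→)
state=s3 head=7 tape=________[_]_   (s3,_)→(s4,_,→)
state=s4 head=8 tape=_________[_]
Cell 5 holds _ when M halts.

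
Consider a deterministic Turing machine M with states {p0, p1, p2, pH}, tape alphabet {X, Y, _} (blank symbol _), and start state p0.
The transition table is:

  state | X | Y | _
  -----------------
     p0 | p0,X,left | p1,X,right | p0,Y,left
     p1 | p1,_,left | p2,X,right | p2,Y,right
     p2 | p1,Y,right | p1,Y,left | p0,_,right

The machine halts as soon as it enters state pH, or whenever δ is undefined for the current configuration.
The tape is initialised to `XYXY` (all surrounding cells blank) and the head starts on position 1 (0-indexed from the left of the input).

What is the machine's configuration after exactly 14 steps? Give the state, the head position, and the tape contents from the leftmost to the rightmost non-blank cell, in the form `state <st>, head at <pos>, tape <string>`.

state p2, head at -1, tape Y__Y_Y

p0 | __X[Y]XY   read Y → write X, move right, go to p1
p1 | __XX[X]Y   read X → write _, move left, go to p1
p1 | __X[X]_Y   read X → write _, move left, go to p1
p1 | __[X]__Y   read X → write _, move left, go to p1
p1 | _[_]___Y   read _ → write Y, move right, go to p2
p2 | _Y[_]__Y   read _ → write _, move right, go to p0
p0 | _Y_[_]_Y   read _ → write Y, move left, go to p0
p0 | _Y[_]Y_Y   read _ → write Y, move left, go to p0
p0 | _[Y]YY_Y   read Y → write X, move right, go to p1
p1 | _X[Y]Y_Y   read Y → write X, move right, go to p2
p2 | _XX[Y]_Y   read Y → write Y, move left, go to p1
p1 | _X[X]Y_Y   read X → write _, move left, go to p1
p1 | _[X]_Y_Y   read X → write _, move left, go to p1
p1 | [_]__Y_Y   read _ → write Y, move right, go to p2
p2 | Y[_]_Y_Y
After 14 steps: state p2, head at -1, tape Y__Y_Y.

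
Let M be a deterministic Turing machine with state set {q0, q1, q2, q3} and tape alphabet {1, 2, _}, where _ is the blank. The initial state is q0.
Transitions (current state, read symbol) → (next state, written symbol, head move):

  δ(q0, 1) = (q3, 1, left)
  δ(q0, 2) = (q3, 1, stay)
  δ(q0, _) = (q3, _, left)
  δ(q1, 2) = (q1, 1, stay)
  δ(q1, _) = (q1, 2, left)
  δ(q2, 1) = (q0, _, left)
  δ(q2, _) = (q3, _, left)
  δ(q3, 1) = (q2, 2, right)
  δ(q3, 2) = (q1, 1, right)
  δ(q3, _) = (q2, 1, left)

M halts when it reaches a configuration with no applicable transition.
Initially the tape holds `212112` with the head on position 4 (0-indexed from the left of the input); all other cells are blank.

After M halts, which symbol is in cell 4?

2

state=q0 head=4 tape=2121[1]2   (q0,1)→(q3,1,left)
state=q3 head=3 tape=212[1]12   (q3,1)→(q2,2,right)
state=q2 head=4 tape=2122[1]2   (q2,1)→(q0,_,left)
state=q0 head=3 tape=212[2]_2   (q0,2)→(q3,1,stay)
state=q3 head=3 tape=212[1]_2   (q3,1)→(q2,2,right)
state=q2 head=4 tape=2122[_]2   (q2,_)→(q3,_,left)
state=q3 head=3 tape=212[2]_2   (q3,2)→(q1,1,right)
state=q1 head=4 tape=2121[_]2   (q1,_)→(q1,2,left)
state=q1 head=3 tape=212[1]22
Cell 4 holds 2 when M halts.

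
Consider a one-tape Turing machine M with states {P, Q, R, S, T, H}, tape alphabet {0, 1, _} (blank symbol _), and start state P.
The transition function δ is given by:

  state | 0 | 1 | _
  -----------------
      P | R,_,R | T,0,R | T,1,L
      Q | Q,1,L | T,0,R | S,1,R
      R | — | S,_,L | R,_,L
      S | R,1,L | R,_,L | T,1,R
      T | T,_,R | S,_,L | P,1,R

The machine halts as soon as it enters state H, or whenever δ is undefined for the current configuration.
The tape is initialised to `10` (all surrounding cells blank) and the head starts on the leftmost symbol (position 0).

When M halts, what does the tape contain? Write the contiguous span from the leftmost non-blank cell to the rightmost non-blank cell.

P | [1]0____   read 1 → write 0, move R, go to T
T | 0[0]____   read 0 → write _, move R, go to T
T | 0_[_]___   read _ → write 1, move R, go to P
P | 0_1[_]__   read _ → write 1, move L, go to T
T | 0_[1]1__   read 1 → write _, move L, go to S
S | 0[_]_1__   read _ → write 1, move R, go to T
T | 01[_]1__   read _ → write 1, move R, go to P
P | 011[1]__   read 1 → write 0, move R, go to T
T | 0110[_]_   read _ → write 1, move R, go to P
P | 01101[_]   read _ → write 1, move L, go to T
T | 0110[1]1   read 1 → write _, move L, go to S
S | 011[0]_1   read 0 → write 1, move L, go to R
R | 01[1]1_1   read 1 → write _, move L, go to S
S | 0[1]_1_1   read 1 → write _, move L, go to R
R | [0]__1_1
The non-blank tape span at halt is 0__1_1.

0__1_1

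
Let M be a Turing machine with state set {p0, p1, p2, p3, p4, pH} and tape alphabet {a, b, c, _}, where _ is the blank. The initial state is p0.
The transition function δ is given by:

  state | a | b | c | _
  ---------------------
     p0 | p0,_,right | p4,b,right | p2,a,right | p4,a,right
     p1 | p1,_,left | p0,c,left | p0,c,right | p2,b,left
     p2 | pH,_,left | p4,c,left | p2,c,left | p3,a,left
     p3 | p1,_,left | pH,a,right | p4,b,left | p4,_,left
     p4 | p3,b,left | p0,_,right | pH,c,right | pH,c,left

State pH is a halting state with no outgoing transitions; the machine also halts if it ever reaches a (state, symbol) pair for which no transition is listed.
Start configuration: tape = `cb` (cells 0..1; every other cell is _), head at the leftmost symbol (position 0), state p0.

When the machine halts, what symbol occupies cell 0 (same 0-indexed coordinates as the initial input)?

b

state=p0 head=0 tape=___[c]b   (p0,c)→(p2,a,right)
state=p2 head=1 tape=___a[b]   (p2,b)→(p4,c,left)
state=p4 head=0 tape=___[a]c   (p4,a)→(p3,b,left)
state=p3 head=-1 tape=__[_]bc   (p3,_)→(p4,_,left)
state=p4 head=-2 tape=_[_]_bc   (p4,_)→(pH,c,left)
state=pH head=-3 tape=[_]c_bc
Cell 0 holds b when M halts.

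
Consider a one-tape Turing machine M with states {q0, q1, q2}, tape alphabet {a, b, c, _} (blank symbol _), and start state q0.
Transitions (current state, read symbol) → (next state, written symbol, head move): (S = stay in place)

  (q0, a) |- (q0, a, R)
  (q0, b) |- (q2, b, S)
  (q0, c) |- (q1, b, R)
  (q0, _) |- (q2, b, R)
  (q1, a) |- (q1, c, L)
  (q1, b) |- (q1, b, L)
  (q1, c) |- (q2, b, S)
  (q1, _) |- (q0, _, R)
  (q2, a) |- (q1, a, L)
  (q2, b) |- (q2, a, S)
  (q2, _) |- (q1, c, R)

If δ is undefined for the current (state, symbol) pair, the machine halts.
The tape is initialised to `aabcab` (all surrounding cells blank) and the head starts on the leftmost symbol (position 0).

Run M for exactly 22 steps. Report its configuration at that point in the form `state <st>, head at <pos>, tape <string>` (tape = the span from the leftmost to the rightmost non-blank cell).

q0 | _[a]abcab   read a → write a, move R, go to q0
q0 | _a[a]bcab   read a → write a, move R, go to q0
q0 | _aa[b]cab   read b → write b, move S, go to q2
q2 | _aa[b]cab   read b → write a, move S, go to q2
q2 | _aa[a]cab   read a → write a, move L, go to q1
q1 | _a[a]acab   read a → write c, move L, go to q1
q1 | _[a]cacab   read a → write c, move L, go to q1
q1 | [_]ccacab   read _ → write _, move R, go to q0
q0 | _[c]cacab   read c → write b, move R, go to q1
q1 | _b[c]acab   read c → write b, move S, go to q2
q2 | _b[b]acab   read b → write a, move S, go to q2
q2 | _b[a]acab   read a → write a, move L, go to q1
q1 | _[b]aacab   read b → write b, move L, go to q1
q1 | [_]baacab   read _ → write _, move R, go to q0
q0 | _[b]aacab   read b → write b, move S, go to q2
q2 | _[b]aacab   read b → write a, move S, go to q2
q2 | _[a]aacab   read a → write a, move L, go to q1
q1 | [_]aaacab   read _ → write _, move R, go to q0
q0 | _[a]aacab   read a → write a, move R, go to q0
q0 | _a[a]acab   read a → write a, move R, go to q0
q0 | _aa[a]cab   read a → write a, move R, go to q0
q0 | _aaa[c]ab   read c → write b, move R, go to q1
q1 | _aaab[a]b
After 22 steps: state q1, head at 4, tape aaabab.

state q1, head at 4, tape aaabab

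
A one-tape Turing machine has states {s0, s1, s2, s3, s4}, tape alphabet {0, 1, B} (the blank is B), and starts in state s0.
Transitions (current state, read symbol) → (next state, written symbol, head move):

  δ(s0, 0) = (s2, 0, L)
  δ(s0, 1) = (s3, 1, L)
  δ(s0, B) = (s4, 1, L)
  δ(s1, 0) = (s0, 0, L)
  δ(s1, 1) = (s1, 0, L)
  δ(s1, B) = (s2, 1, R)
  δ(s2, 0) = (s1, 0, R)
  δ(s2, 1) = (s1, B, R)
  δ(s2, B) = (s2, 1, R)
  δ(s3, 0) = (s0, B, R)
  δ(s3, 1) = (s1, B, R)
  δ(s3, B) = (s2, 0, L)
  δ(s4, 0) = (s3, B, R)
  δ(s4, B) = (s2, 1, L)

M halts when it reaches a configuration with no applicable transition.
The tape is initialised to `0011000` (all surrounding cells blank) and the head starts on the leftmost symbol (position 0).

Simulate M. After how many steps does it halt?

19

s0 | BBB[0]011000   read 0 → write 0, move L, go to s2
s2 | BB[B]0011000   read B → write 1, move R, go to s2
s2 | BB1[0]011000   read 0 → write 0, move R, go to s1
s1 | BB10[0]11000   read 0 → write 0, move L, go to s0
s0 | BB1[0]011000   read 0 → write 0, move L, go to s2
s2 | BB[1]0011000   read 1 → write B, move R, go to s1
s1 | BBB[0]011000   read 0 → write 0, move L, go to s0
s0 | BB[B]0011000   read B → write 1, move L, go to s4
s4 | B[B]10011000   read B → write 1, move L, go to s2
s2 | [B]110011000   read B → write 1, move R, go to s2
s2 | 1[1]10011000   read 1 → write B, move R, go to s1
s1 | 1B[1]0011000   read 1 → write 0, move L, go to s1
s1 | 1[B]00011000   read B → write 1, move R, go to s2
s2 | 11[0]0011000   read 0 → write 0, move R, go to s1
s1 | 110[0]011000   read 0 → write 0, move L, go to s0
s0 | 11[0]0011000   read 0 → write 0, move L, go to s2
s2 | 1[1]00011000   read 1 → write B, move R, go to s1
s1 | 1B[0]0011000   read 0 → write 0, move L, go to s0
s0 | 1[B]00011000   read B → write 1, move L, go to s4
s4 | [1]100011000
M halts after 19 transitions.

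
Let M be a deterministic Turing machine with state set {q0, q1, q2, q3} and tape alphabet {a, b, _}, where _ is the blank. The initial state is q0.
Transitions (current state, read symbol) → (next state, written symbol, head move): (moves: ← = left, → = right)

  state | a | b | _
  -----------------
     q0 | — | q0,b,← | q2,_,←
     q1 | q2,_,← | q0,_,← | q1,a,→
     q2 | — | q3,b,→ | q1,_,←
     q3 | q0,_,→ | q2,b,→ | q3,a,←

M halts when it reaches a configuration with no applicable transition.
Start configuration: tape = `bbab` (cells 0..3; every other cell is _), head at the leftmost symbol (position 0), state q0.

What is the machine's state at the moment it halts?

q0

q0 | ___[b]bab   read b → write b, move ←, go to q0
q0 | __[_]bbab   read _ → write _, move ←, go to q2
q2 | _[_]_bbab   read _ → write _, move ←, go to q1
q1 | [_]__bbab   read _ → write a, move →, go to q1
q1 | a[_]_bbab   read _ → write a, move →, go to q1
q1 | aa[_]bbab   read _ → write a, move →, go to q1
q1 | aaa[b]bab   read b → write _, move ←, go to q0
q0 | aa[a]_bab
No transition is defined for (q0, a); M halts in state q0.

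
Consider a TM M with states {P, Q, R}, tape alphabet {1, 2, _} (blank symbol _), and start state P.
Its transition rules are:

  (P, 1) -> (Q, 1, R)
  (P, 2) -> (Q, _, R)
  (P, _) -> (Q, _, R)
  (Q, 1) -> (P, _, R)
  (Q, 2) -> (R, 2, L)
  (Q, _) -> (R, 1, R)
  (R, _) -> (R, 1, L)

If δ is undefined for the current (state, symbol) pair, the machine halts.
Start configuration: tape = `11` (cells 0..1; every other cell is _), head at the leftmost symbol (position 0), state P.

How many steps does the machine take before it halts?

P | [1]1___   read 1 → write 1, move R, go to Q
Q | 1[1]___   read 1 → write _, move R, go to P
P | 1_[_]__   read _ → write _, move R, go to Q
Q | 1__[_]_   read _ → write 1, move R, go to R
R | 1__1[_]   read _ → write 1, move L, go to R
R | 1__[1]1
M halts after 5 transitions.

5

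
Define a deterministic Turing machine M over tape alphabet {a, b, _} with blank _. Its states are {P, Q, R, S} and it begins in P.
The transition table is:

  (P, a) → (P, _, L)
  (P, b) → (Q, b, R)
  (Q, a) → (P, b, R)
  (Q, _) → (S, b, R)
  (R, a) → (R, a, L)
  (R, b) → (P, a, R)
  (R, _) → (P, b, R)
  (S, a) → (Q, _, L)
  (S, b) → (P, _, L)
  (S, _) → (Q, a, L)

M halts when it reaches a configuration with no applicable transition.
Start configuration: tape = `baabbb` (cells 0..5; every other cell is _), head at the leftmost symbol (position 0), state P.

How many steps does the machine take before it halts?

15

P | [b]aabbb_   read b → write b, move R, go to Q
Q | b[a]abbb_   read a → write b, move R, go to P
P | bb[a]bbb_   read a → write _, move L, go to P
P | b[b]_bbb_   read b → write b, move R, go to Q
Q | bb[_]bbb_   read _ → write b, move R, go to S
S | bbb[b]bb_   read b → write _, move L, go to P
P | bb[b]_bb_   read b → write b, move R, go to Q
Q | bbb[_]bb_   read _ → write b, move R, go to S
S | bbbb[b]b_   read b → write _, move L, go to P
P | bbb[b]_b_   read b → write b, move R, go to Q
Q | bbbb[_]b_   read _ → write b, move R, go to S
S | bbbbb[b]_   read b → write _, move L, go to P
P | bbbb[b]__   read b → write b, move R, go to Q
Q | bbbbb[_]_   read _ → write b, move R, go to S
S | bbbbbb[_]   read _ → write a, move L, go to Q
Q | bbbbb[b]a
M halts after 15 transitions.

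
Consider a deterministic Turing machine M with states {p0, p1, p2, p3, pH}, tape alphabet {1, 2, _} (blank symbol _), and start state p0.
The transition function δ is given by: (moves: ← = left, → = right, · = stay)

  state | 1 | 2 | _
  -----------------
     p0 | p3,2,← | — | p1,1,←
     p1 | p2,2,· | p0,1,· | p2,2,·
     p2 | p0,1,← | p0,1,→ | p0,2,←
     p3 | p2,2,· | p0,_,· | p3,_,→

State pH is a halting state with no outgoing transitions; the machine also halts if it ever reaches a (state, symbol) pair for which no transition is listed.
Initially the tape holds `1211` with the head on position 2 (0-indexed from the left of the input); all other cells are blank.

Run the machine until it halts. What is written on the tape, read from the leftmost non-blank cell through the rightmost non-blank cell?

1221

p0 | 12[1]1   read 1 → write 2, move ←, go to p3
p3 | 1[2]21   read 2 → write _, move ·, go to p0
p0 | 1[_]21   read _ → write 1, move ←, go to p1
p1 | [1]121   read 1 → write 2, move ·, go to p2
p2 | [2]121   read 2 → write 1, move →, go to p0
p0 | 1[1]21   read 1 → write 2, move ←, go to p3
p3 | [1]221   read 1 → write 2, move ·, go to p2
p2 | [2]221   read 2 → write 1, move →, go to p0
p0 | 1[2]21
The non-blank tape span at halt is 1221.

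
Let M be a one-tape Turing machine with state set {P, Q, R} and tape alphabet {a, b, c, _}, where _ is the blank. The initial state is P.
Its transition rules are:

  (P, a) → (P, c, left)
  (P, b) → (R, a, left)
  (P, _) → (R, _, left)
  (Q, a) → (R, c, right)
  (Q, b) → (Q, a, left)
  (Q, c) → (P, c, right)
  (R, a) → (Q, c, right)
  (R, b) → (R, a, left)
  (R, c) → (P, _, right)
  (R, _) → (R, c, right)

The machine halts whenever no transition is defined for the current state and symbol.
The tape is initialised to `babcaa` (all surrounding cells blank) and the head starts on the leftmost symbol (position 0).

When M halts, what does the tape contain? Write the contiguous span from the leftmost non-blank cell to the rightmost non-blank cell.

ccc_caa

P | _[b]abcaa   read b → write a, move left, go to R
R | [_]aabcaa   read _ → write c, move right, go to R
R | c[a]abcaa   read a → write c, move right, go to Q
Q | cc[a]bcaa   read a → write c, move right, go to R
R | ccc[b]caa   read b → write a, move left, go to R
R | cc[c]acaa   read c → write _, move right, go to P
P | cc_[a]caa   read a → write c, move left, go to P
P | cc[_]ccaa   read _ → write _, move left, go to R
R | c[c]_ccaa   read c → write _, move right, go to P
P | c_[_]ccaa   read _ → write _, move left, go to R
R | c[_]_ccaa   read _ → write c, move right, go to R
R | cc[_]ccaa   read _ → write c, move right, go to R
R | ccc[c]caa   read c → write _, move right, go to P
P | ccc_[c]aa
The non-blank tape span at halt is ccc_caa.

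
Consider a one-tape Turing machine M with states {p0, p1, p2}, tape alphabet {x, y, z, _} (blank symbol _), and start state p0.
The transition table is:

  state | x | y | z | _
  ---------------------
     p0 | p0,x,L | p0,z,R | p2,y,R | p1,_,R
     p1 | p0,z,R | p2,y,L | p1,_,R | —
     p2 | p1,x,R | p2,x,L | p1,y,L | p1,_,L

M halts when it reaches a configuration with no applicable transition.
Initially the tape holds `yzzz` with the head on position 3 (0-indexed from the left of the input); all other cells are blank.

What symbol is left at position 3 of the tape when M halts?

y

state=p0 head=3 tape=__yzz[z]_   (p0,z)→(p2,y,R)
state=p2 head=4 tape=__yzzy[_]   (p2,_)→(p1,_,L)
state=p1 head=3 tape=__yzz[y]_   (p1,y)→(p2,y,L)
state=p2 head=2 tape=__yz[z]y_   (p2,z)→(p1,y,L)
state=p1 head=1 tape=__y[z]yy_   (p1,z)→(p1,_,R)
state=p1 head=2 tape=__y_[y]y_   (p1,y)→(p2,y,L)
state=p2 head=1 tape=__y[_]yy_   (p2,_)→(p1,_,L)
state=p1 head=0 tape=__[y]_yy_   (p1,y)→(p2,y,L)
state=p2 head=-1 tape=_[_]y_yy_   (p2,_)→(p1,_,L)
state=p1 head=-2 tape=[_]_y_yy_
Cell 3 holds y when M halts.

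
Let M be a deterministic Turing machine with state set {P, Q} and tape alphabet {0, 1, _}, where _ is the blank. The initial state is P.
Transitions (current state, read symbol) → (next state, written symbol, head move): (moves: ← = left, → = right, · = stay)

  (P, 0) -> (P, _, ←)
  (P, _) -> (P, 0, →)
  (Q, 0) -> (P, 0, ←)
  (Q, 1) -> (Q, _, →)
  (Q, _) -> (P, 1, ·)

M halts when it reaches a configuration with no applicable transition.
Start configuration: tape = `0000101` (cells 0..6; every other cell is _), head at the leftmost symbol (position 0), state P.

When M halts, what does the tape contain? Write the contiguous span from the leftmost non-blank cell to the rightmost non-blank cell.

P | ____[0]000101   read 0 → write _, move ←, go to P
P | ___[_]_000101   read _ → write 0, move →, go to P
P | ___0[_]000101   read _ → write 0, move →, go to P
P | ___00[0]00101   read 0 → write _, move ←, go to P
P | ___0[0]_00101   read 0 → write _, move ←, go to P
P | ___[0]__00101   read 0 → write _, move ←, go to P
P | __[_]___00101   read _ → write 0, move →, go to P
P | __0[_]__00101   read _ → write 0, move →, go to P
P | __00[_]_00101   read _ → write 0, move →, go to P
P | __000[_]00101   read _ → write 0, move →, go to P
P | __0000[0]0101   read 0 → write _, move ←, go to P
P | __000[0]_0101   read 0 → write _, move ←, go to P
P | __00[0]__0101   read 0 → write _, move ←, go to P
P | __0[0]___0101   read 0 → write _, move ←, go to P
P | __[0]____0101   read 0 → write _, move ←, go to P
P | _[_]_____0101   read _ → write 0, move →, go to P
P | _0[_]____0101   read _ → write 0, move →, go to P
P | _00[_]___0101   read _ → write 0, move →, go to P
P | _000[_]__0101   read _ → write 0, move →, go to P
P | _0000[_]_0101   read _ → write 0, move →, go to P
P | _00000[_]0101   read _ → write 0, move →, go to P
P | _000000[0]101   read 0 → write _, move ←, go to P
P | _00000[0]_101   read 0 → write _, move ←, go to P
P | _0000[0]__101   read 0 → write _, move ←, go to P
P | _000[0]___101   read 0 → write _, move ←, go to P
P | _00[0]____101   read 0 → write _, move ←, go to P
P | _0[0]_____101   read 0 → write _, move ←, go to P
P | _[0]______101   read 0 → write _, move ←, go to P
P | [_]_______101   read _ → write 0, move →, go to P
P | 0[_]______101   read _ → write 0, move →, go to P
P | 00[_]_____101   read _ → write 0, move →, go to P
P | 000[_]____101   read _ → write 0, move →, go to P
P | 0000[_]___101   read _ → write 0, move →, go to P
P | 00000[_]__101   read _ → write 0, move →, go to P
P | 000000[_]_101   read _ → write 0, move →, go to P
P | 0000000[_]101   read _ → write 0, move →, go to P
P | 00000000[1]01
The non-blank tape span at halt is 00000000101.

00000000101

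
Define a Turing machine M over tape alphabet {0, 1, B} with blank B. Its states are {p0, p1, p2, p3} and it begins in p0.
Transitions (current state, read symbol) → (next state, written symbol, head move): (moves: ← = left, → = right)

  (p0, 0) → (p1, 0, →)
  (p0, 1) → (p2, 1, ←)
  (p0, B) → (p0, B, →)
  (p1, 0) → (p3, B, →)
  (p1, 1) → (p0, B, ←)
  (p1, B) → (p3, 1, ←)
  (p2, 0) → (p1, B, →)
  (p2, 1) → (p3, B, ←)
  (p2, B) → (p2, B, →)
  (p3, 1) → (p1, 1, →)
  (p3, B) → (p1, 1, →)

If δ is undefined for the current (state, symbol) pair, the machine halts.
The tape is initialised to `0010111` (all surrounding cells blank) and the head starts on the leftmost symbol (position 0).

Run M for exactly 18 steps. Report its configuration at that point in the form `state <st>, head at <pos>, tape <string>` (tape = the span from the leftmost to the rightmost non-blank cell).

state=p0 head=0 tape=[0]010111   (p0,0)→(p1,0,→)
state=p1 head=1 tape=0[0]10111   (p1,0)→(p3,B,→)
state=p3 head=2 tape=0B[1]0111   (p3,1)→(p1,1,→)
state=p1 head=3 tape=0B1[0]111   (p1,0)→(p3,B,→)
state=p3 head=4 tape=0B1B[1]11   (p3,1)→(p1,1,→)
state=p1 head=5 tape=0B1B1[1]1   (p1,1)→(p0,B,←)
state=p0 head=4 tape=0B1B[1]B1   (p0,1)→(p2,1,←)
state=p2 head=3 tape=0B1[B]1B1   (p2,B)→(p2,B,→)
state=p2 head=4 tape=0B1B[1]B1   (p2,1)→(p3,B,←)
state=p3 head=3 tape=0B1[B]BB1   (p3,B)→(p1,1,→)
state=p1 head=4 tape=0B11[B]B1   (p1,B)→(p3,1,←)
state=p3 head=3 tape=0B1[1]1B1   (p3,1)→(p1,1,→)
state=p1 head=4 tape=0B11[1]B1   (p1,1)→(p0,B,←)
state=p0 head=3 tape=0B1[1]BB1   (p0,1)→(p2,1,←)
state=p2 head=2 tape=0B[1]1BB1   (p2,1)→(p3,B,←)
state=p3 head=1 tape=0[B]B1BB1   (p3,B)→(p1,1,→)
state=p1 head=2 tape=01[B]1BB1   (p1,B)→(p3,1,←)
state=p3 head=1 tape=0[1]11BB1   (p3,1)→(p1,1,→)
state=p1 head=2 tape=01[1]1BB1
After 18 steps: state p1, head at 2, tape 0111BB1.

state p1, head at 2, tape 0111BB1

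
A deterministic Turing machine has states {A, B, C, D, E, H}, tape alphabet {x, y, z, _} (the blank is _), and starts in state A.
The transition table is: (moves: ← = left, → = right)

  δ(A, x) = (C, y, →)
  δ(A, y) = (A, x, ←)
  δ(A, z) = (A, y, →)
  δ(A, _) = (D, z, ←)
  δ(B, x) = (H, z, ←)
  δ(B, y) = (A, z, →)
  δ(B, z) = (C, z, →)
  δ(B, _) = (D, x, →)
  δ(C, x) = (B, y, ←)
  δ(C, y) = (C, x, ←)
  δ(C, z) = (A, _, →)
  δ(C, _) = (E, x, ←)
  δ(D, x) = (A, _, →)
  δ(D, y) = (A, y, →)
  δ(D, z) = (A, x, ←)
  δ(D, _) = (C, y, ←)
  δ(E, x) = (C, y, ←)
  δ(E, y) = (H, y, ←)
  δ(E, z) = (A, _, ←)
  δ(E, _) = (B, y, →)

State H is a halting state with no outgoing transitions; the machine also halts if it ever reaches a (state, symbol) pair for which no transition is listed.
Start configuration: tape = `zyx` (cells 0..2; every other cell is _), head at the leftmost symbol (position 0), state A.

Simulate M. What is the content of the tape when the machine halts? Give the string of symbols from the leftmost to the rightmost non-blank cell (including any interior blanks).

state=A head=0 tape=____[z]yx   (A,z)→(A,y,→)
state=A head=1 tape=____y[y]x   (A,y)→(A,x,←)
state=A head=0 tape=____[y]xx   (A,y)→(A,x,←)
state=A head=-1 tape=___[_]xxx   (A,_)→(D,z,←)
state=D head=-2 tape=__[_]zxxx   (D,_)→(C,y,←)
state=C head=-3 tape=_[_]yzxxx   (C,_)→(E,x,←)
state=E head=-4 tape=[_]xyzxxx   (E,_)→(B,y,→)
state=B head=-3 tape=y[x]yzxxx   (B,x)→(H,z,←)
state=H head=-4 tape=[y]zyzxxx
The non-blank tape span at halt is yzyzxxx.

yzyzxxx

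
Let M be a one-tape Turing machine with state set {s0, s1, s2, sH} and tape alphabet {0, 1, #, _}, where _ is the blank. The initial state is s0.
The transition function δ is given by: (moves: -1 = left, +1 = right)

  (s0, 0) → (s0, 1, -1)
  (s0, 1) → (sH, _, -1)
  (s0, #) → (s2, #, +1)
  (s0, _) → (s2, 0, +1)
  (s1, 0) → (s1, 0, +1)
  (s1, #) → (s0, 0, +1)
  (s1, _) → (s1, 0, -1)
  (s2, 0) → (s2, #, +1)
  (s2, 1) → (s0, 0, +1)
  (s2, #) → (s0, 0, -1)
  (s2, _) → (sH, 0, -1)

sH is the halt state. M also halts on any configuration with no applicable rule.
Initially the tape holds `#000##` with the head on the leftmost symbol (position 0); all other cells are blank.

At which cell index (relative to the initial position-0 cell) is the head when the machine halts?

5

state=s0 head=0 tape=[#]000##_   (s0,#)→(s2,#,+1)
state=s2 head=1 tape=#[0]00##_   (s2,0)→(s2,#,+1)
state=s2 head=2 tape=##[0]0##_   (s2,0)→(s2,#,+1)
state=s2 head=3 tape=###[0]##_   (s2,0)→(s2,#,+1)
state=s2 head=4 tape=####[#]#_   (s2,#)→(s0,0,-1)
state=s0 head=3 tape=###[#]0#_   (s0,#)→(s2,#,+1)
state=s2 head=4 tape=####[0]#_   (s2,0)→(s2,#,+1)
state=s2 head=5 tape=#####[#]_   (s2,#)→(s0,0,-1)
state=s0 head=4 tape=####[#]0_   (s0,#)→(s2,#,+1)
state=s2 head=5 tape=#####[0]_   (s2,0)→(s2,#,+1)
state=s2 head=6 tape=######[_]   (s2,_)→(sH,0,-1)
state=sH head=5 tape=#####[#]0
At halt the head is at cell 5.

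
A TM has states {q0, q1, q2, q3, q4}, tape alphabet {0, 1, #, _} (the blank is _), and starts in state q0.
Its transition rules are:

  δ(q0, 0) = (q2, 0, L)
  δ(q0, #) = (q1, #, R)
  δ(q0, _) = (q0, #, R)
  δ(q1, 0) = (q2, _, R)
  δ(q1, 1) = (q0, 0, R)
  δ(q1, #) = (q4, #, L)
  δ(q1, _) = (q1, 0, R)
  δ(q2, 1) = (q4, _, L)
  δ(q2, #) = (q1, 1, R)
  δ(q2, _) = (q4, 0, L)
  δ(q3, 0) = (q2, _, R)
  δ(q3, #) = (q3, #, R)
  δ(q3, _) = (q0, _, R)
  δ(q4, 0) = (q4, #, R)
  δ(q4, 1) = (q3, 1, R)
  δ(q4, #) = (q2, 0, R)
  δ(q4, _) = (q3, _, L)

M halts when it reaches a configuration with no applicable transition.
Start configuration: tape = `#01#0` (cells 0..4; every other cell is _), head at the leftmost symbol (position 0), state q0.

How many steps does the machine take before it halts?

state=q0 head=0 tape=[#]01#0_   (q0,#)→(q1,#,R)
state=q1 head=1 tape=#[0]1#0_   (q1,0)→(q2,_,R)
state=q2 head=2 tape=#_[1]#0_   (q2,1)→(q4,_,L)
state=q4 head=1 tape=#[_]_#0_   (q4,_)→(q3,_,L)
state=q3 head=0 tape=[#]__#0_   (q3,#)→(q3,#,R)
state=q3 head=1 tape=#[_]_#0_   (q3,_)→(q0,_,R)
state=q0 head=2 tape=#_[_]#0_   (q0,_)→(q0,#,R)
state=q0 head=3 tape=#_#[#]0_   (q0,#)→(q1,#,R)
state=q1 head=4 tape=#_##[0]_   (q1,0)→(q2,_,R)
state=q2 head=5 tape=#_##_[_]   (q2,_)→(q4,0,L)
state=q4 head=4 tape=#_##[_]0   (q4,_)→(q3,_,L)
state=q3 head=3 tape=#_#[#]_0   (q3,#)→(q3,#,R)
state=q3 head=4 tape=#_##[_]0   (q3,_)→(q0,_,R)
state=q0 head=5 tape=#_##_[0]   (q0,0)→(q2,0,L)
state=q2 head=4 tape=#_##[_]0   (q2,_)→(q4,0,L)
state=q4 head=3 tape=#_#[#]00   (q4,#)→(q2,0,R)
state=q2 head=4 tape=#_#0[0]0
M halts after 16 transitions.

16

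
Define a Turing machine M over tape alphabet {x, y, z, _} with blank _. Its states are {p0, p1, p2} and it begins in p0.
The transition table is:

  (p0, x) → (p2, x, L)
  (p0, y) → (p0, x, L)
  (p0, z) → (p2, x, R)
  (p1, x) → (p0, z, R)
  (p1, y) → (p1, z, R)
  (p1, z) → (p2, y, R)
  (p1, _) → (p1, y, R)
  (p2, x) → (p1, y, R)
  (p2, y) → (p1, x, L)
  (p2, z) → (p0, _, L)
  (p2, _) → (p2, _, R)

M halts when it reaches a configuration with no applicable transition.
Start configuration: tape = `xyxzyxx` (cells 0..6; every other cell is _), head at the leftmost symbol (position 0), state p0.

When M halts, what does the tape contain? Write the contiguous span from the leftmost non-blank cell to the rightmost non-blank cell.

p0 | _[x]yxzyxx   read x → write x, move L, go to p2
p2 | [_]xyxzyxx   read _ → write _, move R, go to p2
p2 | _[x]yxzyxx   read x → write y, move R, go to p1
p1 | _y[y]xzyxx   read y → write z, move R, go to p1
p1 | _yz[x]zyxx   read x → write z, move R, go to p0
p0 | _yzz[z]yxx   read z → write x, move R, go to p2
p2 | _yzzx[y]xx   read y → write x, move L, go to p1
p1 | _yzz[x]xxx   read x → write z, move R, go to p0
p0 | _yzzz[x]xx   read x → write x, move L, go to p2
p2 | _yzz[z]xxx   read z → write _, move L, go to p0
p0 | _yz[z]_xxx   read z → write x, move R, go to p2
p2 | _yzx[_]xxx   read _ → write _, move R, go to p2
p2 | _yzx_[x]xx   read x → write y, move R, go to p1
p1 | _yzx_y[x]x   read x → write z, move R, go to p0
p0 | _yzx_yz[x]   read x → write x, move L, go to p2
p2 | _yzx_y[z]x   read z → write _, move L, go to p0
p0 | _yzx_[y]_x   read y → write x, move L, go to p0
p0 | _yzx[_]x_x
The non-blank tape span at halt is yzx_x_x.

yzx_x_x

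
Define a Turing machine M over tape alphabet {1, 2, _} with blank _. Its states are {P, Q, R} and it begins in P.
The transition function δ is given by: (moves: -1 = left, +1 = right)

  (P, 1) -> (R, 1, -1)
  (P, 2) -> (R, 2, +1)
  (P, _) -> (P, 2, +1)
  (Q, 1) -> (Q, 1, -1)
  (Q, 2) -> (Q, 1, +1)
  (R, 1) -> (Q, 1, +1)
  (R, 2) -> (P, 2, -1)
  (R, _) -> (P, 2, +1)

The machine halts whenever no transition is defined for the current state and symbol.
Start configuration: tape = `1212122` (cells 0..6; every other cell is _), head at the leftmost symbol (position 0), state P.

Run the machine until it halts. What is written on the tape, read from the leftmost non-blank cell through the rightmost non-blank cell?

111112122

state=P head=0 tape=___[1]212122   (P,1)→(R,1,-1)
state=R head=-1 tape=__[_]1212122   (R,_)→(P,2,+1)
state=P head=0 tape=__2[1]212122   (P,1)→(R,1,-1)
state=R head=-1 tape=__[2]1212122   (R,2)→(P,2,-1)
state=P head=-2 tape=_[_]21212122   (P,_)→(P,2,+1)
state=P head=-1 tape=_2[2]1212122   (P,2)→(R,2,+1)
state=R head=0 tape=_22[1]212122   (R,1)→(Q,1,+1)
state=Q head=1 tape=_221[2]12122   (Q,2)→(Q,1,+1)
state=Q head=2 tape=_2211[1]2122   (Q,1)→(Q,1,-1)
state=Q head=1 tape=_221[1]12122   (Q,1)→(Q,1,-1)
state=Q head=0 tape=_22[1]112122   (Q,1)→(Q,1,-1)
state=Q head=-1 tape=_2[2]1112122   (Q,2)→(Q,1,+1)
state=Q head=0 tape=_21[1]112122   (Q,1)→(Q,1,-1)
state=Q head=-1 tape=_2[1]1112122   (Q,1)→(Q,1,-1)
state=Q head=-2 tape=_[2]11112122   (Q,2)→(Q,1,+1)
state=Q head=-1 tape=_1[1]1112122   (Q,1)→(Q,1,-1)
state=Q head=-2 tape=_[1]11112122   (Q,1)→(Q,1,-1)
state=Q head=-3 tape=[_]111112122
The non-blank tape span at halt is 111112122.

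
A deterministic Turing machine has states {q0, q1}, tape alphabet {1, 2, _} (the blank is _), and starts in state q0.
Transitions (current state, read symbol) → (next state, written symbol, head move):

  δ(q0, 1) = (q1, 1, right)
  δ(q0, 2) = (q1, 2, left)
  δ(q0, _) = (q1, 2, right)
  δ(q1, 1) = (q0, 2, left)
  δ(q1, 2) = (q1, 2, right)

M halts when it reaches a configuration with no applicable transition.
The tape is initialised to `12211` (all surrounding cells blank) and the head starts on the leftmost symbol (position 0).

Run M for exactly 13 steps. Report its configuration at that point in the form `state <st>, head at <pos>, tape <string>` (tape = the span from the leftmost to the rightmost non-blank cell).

q0 | [1]2211_   read 1 → write 1, move right, go to q1
q1 | 1[2]211_   read 2 → write 2, move right, go to q1
q1 | 12[2]11_   read 2 → write 2, move right, go to q1
q1 | 122[1]1_   read 1 → write 2, move left, go to q0
q0 | 12[2]21_   read 2 → write 2, move left, go to q1
q1 | 1[2]221_   read 2 → write 2, move right, go to q1
q1 | 12[2]21_   read 2 → write 2, move right, go to q1
q1 | 122[2]1_   read 2 → write 2, move right, go to q1
q1 | 1222[1]_   read 1 → write 2, move left, go to q0
q0 | 122[2]2_   read 2 → write 2, move left, go to q1
q1 | 12[2]22_   read 2 → write 2, move right, go to q1
q1 | 122[2]2_   read 2 → write 2, move right, go to q1
q1 | 1222[2]_   read 2 → write 2, move right, go to q1
q1 | 12222[_]
After 13 steps: state q1, head at 5, tape 12222.

state q1, head at 5, tape 12222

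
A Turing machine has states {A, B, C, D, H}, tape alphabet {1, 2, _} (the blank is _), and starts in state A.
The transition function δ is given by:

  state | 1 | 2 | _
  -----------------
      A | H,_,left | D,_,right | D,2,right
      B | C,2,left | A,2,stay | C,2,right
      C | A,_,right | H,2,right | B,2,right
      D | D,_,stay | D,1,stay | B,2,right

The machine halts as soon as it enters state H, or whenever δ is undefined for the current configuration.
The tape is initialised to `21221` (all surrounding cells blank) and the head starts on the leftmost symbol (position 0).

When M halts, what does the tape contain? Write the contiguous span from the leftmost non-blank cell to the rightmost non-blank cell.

state=A head=0 tape=[2]1221   (A,2)→(D,_,right)
state=D head=1 tape=_[1]221   (D,1)→(D,_,stay)
state=D head=1 tape=_[_]221   (D,_)→(B,2,right)
state=B head=2 tape=_2[2]21   (B,2)→(A,2,stay)
state=A head=2 tape=_2[2]21   (A,2)→(D,_,right)
state=D head=3 tape=_2_[2]1   (D,2)→(D,1,stay)
state=D head=3 tape=_2_[1]1   (D,1)→(D,_,stay)
state=D head=3 tape=_2_[_]1   (D,_)→(B,2,right)
state=B head=4 tape=_2_2[1]   (B,1)→(C,2,left)
state=C head=3 tape=_2_[2]2   (C,2)→(H,2,right)
state=H head=4 tape=_2_2[2]
The non-blank tape span at halt is 2_22.

2_22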